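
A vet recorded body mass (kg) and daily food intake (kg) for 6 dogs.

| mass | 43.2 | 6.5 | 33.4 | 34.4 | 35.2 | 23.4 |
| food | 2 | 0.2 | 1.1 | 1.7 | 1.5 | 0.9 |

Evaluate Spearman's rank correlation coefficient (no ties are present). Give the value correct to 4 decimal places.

0.9429

Rank mass: 6, 1, 3, 4, 5, 2
Rank food: 6, 1, 3, 5, 4, 2
d = rank(mass) − rank(food): 0, 0, 0, -1, 1, 0; Σd² = 2
ρ = 1 − 6Σd² / [n(n²−1)] = 1 − 6×2 / (6×35) = 1 − 12/210 ≈ 0.9429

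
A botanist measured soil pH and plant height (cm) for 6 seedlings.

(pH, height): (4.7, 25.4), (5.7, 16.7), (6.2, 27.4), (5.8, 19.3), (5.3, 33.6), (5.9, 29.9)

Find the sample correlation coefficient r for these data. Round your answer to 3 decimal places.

-0.118

n = 6, Σx = 33.6, Σy = 152.3, Σx² = 189.56, Σy² = 4070.27, Σxy = 850.88
nΣxy − ΣxΣy = 5105.28 − 5117.28 = -12
nΣx² − (Σx)² = 1137.36 − 1128.96 = 8.4; nΣy² − (Σy)² = 24421.62 − 23195.29 = 1226.33
r = -12 / √(8.4 × 1226.33) = -12 / 101.4947 ≈ -0.118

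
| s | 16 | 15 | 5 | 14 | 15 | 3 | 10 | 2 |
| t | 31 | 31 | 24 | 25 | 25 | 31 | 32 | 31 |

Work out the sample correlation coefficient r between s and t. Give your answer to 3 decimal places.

n = 8, Σs = 80, Σt = 230, Σs² = 1040, Σt² = 6694, Σst = 2281
nΣst − ΣsΣt = 18248 − 18400 = -152
nΣs² − (Σs)² = 8320 − 6400 = 1920; nΣt² − (Σt)² = 53552 − 52900 = 652
r = -152 / √(1920 × 652) = -152 / 1118.8566 ≈ -0.136

-0.136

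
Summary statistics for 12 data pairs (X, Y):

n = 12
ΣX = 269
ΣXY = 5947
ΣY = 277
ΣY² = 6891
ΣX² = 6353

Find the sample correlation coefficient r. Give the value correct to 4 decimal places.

r = (nΣXY − ΣXΣY) / √[(nΣX² − (ΣX)²)(nΣY² − (ΣY)²)]
Numerator: 12×5947 − 269×277 = -3149
Denominator: √[(76236 − 72361)(82692 − 76729)] = √[3875 × 5963] = 4806.9351
r = -3149 / 4806.9351 ≈ -0.6551

-0.6551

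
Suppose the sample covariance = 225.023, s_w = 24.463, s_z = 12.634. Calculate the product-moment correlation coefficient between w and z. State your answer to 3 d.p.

r = Cov(w,z) / (s_w · s_z) = 225.023 / (24.463 × 12.634)
  = 225.023 / 309.0655 ≈ 0.728

0.728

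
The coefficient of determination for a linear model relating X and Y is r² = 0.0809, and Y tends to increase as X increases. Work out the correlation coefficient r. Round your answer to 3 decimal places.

0.284

|r| = √0.0809 = 0.284
The association is positive, so r = 0.284.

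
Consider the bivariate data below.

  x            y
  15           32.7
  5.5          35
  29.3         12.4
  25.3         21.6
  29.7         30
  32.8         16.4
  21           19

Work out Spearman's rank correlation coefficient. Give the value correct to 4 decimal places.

-0.6786

Rank x: 2, 1, 5, 4, 6, 7, 3
Rank y: 6, 7, 1, 4, 5, 2, 3
d = rank(x) − rank(y): -4, -6, 4, 0, 1, 5, 0; Σd² = 94
ρ = 1 − 6Σd² / [n(n²−1)] = 1 − 6×94 / (7×48) = 1 − 564/336 ≈ -0.6786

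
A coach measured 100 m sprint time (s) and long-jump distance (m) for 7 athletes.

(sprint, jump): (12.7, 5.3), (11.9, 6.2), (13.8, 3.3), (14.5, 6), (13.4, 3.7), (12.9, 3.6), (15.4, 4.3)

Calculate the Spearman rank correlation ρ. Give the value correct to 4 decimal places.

-0.2857

Rank sprint: 2, 1, 5, 6, 4, 3, 7
Rank jump: 5, 7, 1, 6, 3, 2, 4
d = rank(sprint) − rank(jump): -3, -6, 4, 0, 1, 1, 3; Σd² = 72
ρ = 1 − 6Σd² / [n(n²−1)] = 1 − 6×72 / (7×48) = 1 − 432/336 ≈ -0.2857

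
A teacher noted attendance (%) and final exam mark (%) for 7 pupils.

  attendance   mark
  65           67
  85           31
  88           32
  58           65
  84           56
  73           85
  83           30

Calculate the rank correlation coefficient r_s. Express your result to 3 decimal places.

Rank attendance: 2, 6, 7, 1, 5, 3, 4
Rank mark: 6, 2, 3, 5, 4, 7, 1
d = rank(attendance) − rank(mark): -4, 4, 4, -4, 1, -4, 3; Σd² = 90
ρ = 1 − 6Σd² / [n(n²−1)] = 1 − 6×90 / (7×48) = 1 − 540/336 ≈ -0.607

-0.607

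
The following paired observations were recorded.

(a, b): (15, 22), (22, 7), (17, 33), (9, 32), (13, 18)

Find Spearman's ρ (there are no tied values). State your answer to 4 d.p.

Rank a: 3, 5, 4, 1, 2
Rank b: 3, 1, 5, 4, 2
d = rank(a) − rank(b): 0, 4, -1, -3, 0; Σd² = 26
ρ = 1 − 6Σd² / [n(n²−1)] = 1 − 6×26 / (5×24) = 1 − 156/120 ≈ -0.3000

-0.3000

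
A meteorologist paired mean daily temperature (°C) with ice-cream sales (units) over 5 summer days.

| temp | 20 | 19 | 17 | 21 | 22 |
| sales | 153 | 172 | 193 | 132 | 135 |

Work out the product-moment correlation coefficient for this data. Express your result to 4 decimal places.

-0.9702

n = 5, Σx = 99, Σy = 785, Σx² = 1975, Σy² = 125891, Σxy = 15351
nΣxy − ΣxΣy = 76755 − 77715 = -960
nΣx² − (Σx)² = 9875 − 9801 = 74; nΣy² − (Σy)² = 629455 − 616225 = 13230
r = -960 / √(74 × 13230) = -960 / 989.4544 ≈ -0.9702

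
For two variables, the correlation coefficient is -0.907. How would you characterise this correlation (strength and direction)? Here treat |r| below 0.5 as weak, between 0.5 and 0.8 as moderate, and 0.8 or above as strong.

strong negative

r = -0.907 < 0 so the relationship is negative.
|r| = 0.907, which falls in the strong range.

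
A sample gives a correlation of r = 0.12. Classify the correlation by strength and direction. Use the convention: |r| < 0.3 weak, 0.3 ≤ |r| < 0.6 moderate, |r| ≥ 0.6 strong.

r = 0.12 > 0 so the relationship is positive.
|r| = 0.12, which falls in the weak range.

weak positive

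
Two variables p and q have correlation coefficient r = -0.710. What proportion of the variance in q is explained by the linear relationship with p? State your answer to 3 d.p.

0.504

r² = (-0.710)² = 0.504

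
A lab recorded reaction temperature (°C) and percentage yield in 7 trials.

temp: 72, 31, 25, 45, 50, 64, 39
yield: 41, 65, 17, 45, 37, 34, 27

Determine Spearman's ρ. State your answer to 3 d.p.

0.214

Rank temp: 7, 2, 1, 4, 5, 6, 3
Rank yield: 5, 7, 1, 6, 4, 3, 2
d = rank(temp) − rank(yield): 2, -5, 0, -2, 1, 3, 1; Σd² = 44
ρ = 1 − 6Σd² / [n(n²−1)] = 1 − 6×44 / (7×48) = 1 − 264/336 ≈ 0.214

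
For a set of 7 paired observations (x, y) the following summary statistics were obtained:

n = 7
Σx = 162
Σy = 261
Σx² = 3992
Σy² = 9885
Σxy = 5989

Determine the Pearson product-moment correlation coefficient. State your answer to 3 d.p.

r = (nΣxy − ΣxΣy) / √[(nΣx² − (Σx)²)(nΣy² − (Σy)²)]
Numerator: 7×5989 − 162×261 = -359
Denominator: √[(27944 − 26244)(69195 − 68121)] = √[1700 × 1074] = 1351.2217
r = -359 / 1351.2217 ≈ -0.266

-0.266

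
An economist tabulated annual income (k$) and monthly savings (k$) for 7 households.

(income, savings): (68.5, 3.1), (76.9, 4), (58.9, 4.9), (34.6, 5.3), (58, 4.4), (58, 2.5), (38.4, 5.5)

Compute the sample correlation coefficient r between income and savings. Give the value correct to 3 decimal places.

n = 7, Σx = 393.3, Σy = 29.7, Σx² = 23474.79, Σy² = 133.57, Σxy = 1603.34
nΣxy − ΣxΣy = 11223.38 − 11681.01 = -457.63
nΣx² − (Σx)² = 164323.53 − 154684.89 = 9638.64; nΣy² − (Σy)² = 934.99 − 882.09 = 52.9
r = -457.63 / √(9638.64 × 52.9) = -457.63 / 714.0617 ≈ -0.641

-0.641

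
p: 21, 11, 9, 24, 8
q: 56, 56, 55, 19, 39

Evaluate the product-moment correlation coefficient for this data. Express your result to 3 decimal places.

n = 5, Σp = 73, Σq = 225, Σp² = 1283, Σq² = 11179, Σpq = 3055
nΣpq − ΣpΣq = 15275 − 16425 = -1150
nΣp² − (Σp)² = 6415 − 5329 = 1086; nΣq² − (Σq)² = 55895 − 50625 = 5270
r = -1150 / √(1086 × 5270) = -1150 / 2392.3252 ≈ -0.481

-0.481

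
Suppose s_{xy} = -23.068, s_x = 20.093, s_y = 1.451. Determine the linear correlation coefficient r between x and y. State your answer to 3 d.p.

r = Cov(x,y) / (s_x · s_y) = -23.068 / (20.093 × 1.451)
  = -23.068 / 29.1549 ≈ -0.791

-0.791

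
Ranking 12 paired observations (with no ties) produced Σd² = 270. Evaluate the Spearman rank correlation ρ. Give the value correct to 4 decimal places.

0.0559

ρ = 1 − 6Σd² / [n(n²−1)] = 1 − 6×270 / (12×143)
  = 1 − 1620/1716 = 1 − 0.94406 ≈ 0.0559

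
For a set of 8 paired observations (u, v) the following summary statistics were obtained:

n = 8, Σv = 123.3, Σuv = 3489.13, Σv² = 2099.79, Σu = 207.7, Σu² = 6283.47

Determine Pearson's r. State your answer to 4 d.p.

0.6831

r = (nΣuv − ΣuΣv) / √[(nΣu² − (Σu)²)(nΣv² − (Σv)²)]
Numerator: 8×3489.13 − 207.7×123.3 = 2303.63
Denominator: √[(50267.76 − 43139.29)(16798.32 − 15202.89)] = √[7128.47 × 1595.43] = 3372.3842
r = 2303.63 / 3372.3842 ≈ 0.6831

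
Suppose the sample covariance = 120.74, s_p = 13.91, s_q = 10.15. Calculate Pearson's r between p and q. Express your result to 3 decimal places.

r = Cov(p,q) / (s_p · s_q) = 120.74 / (13.91 × 10.15)
  = 120.74 / 141.1865 ≈ 0.855

0.855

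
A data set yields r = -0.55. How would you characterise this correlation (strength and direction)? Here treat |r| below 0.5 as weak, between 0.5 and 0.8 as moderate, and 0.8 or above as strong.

moderate negative

r = -0.55 < 0 so the relationship is negative.
|r| = 0.55, which falls in the moderate range.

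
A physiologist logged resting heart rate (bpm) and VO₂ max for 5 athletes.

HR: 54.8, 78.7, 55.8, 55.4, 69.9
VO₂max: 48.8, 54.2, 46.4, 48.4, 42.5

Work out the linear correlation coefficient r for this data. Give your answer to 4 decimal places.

n = 5, Σx = 314.6, Σy = 240.3, Σx² = 20265.54, Σy² = 11620.85, Σxy = 15181.01
nΣxy − ΣxΣy = 75905.05 − 75598.38 = 306.67
nΣx² − (Σx)² = 101327.7 − 98973.16 = 2354.54; nΣy² − (Σy)² = 58104.25 − 57744.09 = 360.16
r = 306.67 / √(2354.54 × 360.16) = 306.67 / 920.8752 ≈ 0.3330

0.3330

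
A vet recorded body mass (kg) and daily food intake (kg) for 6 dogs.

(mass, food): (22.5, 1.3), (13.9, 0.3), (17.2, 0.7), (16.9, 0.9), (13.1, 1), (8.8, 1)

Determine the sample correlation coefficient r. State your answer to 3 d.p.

n = 6, Σx = 92.4, Σy = 5.2, Σx² = 1529.96, Σy² = 5.08, Σxy = 82.57
nΣxy − ΣxΣy = 495.42 − 480.48 = 14.94
nΣx² − (Σx)² = 9179.76 − 8537.76 = 642; nΣy² − (Σy)² = 30.48 − 27.04 = 3.44
r = 14.94 / √(642 × 3.44) = 14.94 / 46.9945 ≈ 0.318

0.318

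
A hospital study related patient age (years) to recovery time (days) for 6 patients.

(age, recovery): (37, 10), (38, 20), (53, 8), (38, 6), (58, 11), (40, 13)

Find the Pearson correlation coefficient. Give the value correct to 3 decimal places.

n = 6, Σx = 264, Σy = 68, Σx² = 12030, Σy² = 890, Σxy = 2940
nΣxy − ΣxΣy = 17640 − 17952 = -312
nΣx² − (Σx)² = 72180 − 69696 = 2484; nΣy² − (Σy)² = 5340 − 4624 = 716
r = -312 / √(2484 × 716) = -312 / 1333.6206 ≈ -0.234

-0.234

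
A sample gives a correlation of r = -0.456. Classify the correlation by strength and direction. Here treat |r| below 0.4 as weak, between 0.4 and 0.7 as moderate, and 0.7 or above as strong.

moderate negative

r = -0.456 < 0 so the relationship is negative.
|r| = 0.456, which falls in the moderate range.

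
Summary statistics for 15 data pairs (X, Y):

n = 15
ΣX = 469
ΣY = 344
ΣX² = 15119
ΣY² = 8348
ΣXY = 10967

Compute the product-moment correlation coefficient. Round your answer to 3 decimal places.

0.462

r = (nΣXY − ΣXΣY) / √[(nΣX² − (ΣX)²)(nΣY² − (ΣY)²)]
Numerator: 15×10967 − 469×344 = 3169
Denominator: √[(226785 − 219961)(125220 − 118336)] = √[6824 × 6884] = 6853.9343
r = 3169 / 6853.9343 ≈ 0.462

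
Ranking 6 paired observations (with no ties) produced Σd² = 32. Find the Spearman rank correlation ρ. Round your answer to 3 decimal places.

0.086

ρ = 1 − 6Σd² / [n(n²−1)] = 1 − 6×32 / (6×35)
  = 1 − 192/210 = 1 − 0.9143 ≈ 0.086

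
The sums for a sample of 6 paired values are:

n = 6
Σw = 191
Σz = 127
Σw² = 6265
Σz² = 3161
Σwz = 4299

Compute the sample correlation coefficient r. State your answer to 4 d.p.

0.8665

r = (nΣwz − ΣwΣz) / √[(nΣw² − (Σw)²)(nΣz² − (Σz)²)]
Numerator: 6×4299 − 191×127 = 1537
Denominator: √[(37590 − 36481)(18966 − 16129)] = √[1109 × 2837] = 1773.7624
r = 1537 / 1773.7624 ≈ 0.8665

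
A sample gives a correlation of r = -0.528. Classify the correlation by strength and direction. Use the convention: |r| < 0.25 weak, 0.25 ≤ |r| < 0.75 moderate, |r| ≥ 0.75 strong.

r = -0.528 < 0 so the relationship is negative.
|r| = 0.528, which falls in the moderate range.

moderate negative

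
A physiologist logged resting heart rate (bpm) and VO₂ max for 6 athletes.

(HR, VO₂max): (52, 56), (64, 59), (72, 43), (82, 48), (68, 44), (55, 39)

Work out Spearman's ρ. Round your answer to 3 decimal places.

-0.143

Rank HR: 1, 3, 5, 6, 4, 2
Rank VO₂max: 5, 6, 2, 4, 3, 1
d = rank(HR) − rank(VO₂max): -4, -3, 3, 2, 1, 1; Σd² = 40
ρ = 1 − 6Σd² / [n(n²−1)] = 1 − 6×40 / (6×35) = 1 − 240/210 ≈ -0.143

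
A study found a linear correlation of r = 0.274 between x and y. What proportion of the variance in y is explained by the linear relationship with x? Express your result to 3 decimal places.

r² = (0.274)² = 0.075

0.075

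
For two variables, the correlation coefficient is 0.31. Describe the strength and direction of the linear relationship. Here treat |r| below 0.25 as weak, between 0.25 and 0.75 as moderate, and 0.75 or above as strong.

moderate positive

r = 0.31 > 0 so the relationship is positive.
|r| = 0.31, which falls in the moderate range.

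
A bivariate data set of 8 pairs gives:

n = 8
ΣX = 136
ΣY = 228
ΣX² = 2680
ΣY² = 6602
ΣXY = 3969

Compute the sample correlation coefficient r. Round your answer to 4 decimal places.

r = (nΣXY − ΣXΣY) / √[(nΣX² − (ΣX)²)(nΣY² − (ΣY)²)]
Numerator: 8×3969 − 136×228 = 744
Denominator: √[(21440 − 18496)(52816 − 51984)] = √[2944 × 832] = 1565.0585
r = 744 / 1565.0585 ≈ 0.4754

0.4754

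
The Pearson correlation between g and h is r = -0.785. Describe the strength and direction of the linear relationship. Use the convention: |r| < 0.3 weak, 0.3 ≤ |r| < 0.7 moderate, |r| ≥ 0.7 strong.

strong negative

r = -0.785 < 0 so the relationship is negative.
|r| = 0.785, which falls in the strong range.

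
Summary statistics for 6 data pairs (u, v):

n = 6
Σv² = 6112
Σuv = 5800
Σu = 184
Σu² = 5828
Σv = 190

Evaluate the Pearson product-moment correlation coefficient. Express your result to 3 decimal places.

r = (nΣuv − ΣuΣv) / √[(nΣu² − (Σu)²)(nΣv² − (Σv)²)]
Numerator: 6×5800 − 184×190 = -160
Denominator: √[(34968 − 33856)(36672 − 36100)] = √[1112 × 572] = 797.5362
r = -160 / 797.5362 ≈ -0.201

-0.201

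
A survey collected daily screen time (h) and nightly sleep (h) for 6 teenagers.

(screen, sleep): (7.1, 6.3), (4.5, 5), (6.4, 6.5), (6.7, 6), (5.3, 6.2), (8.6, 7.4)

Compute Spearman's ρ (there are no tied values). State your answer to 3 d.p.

0.714

Rank screen: 5, 1, 3, 4, 2, 6
Rank sleep: 4, 1, 5, 2, 3, 6
d = rank(screen) − rank(sleep): 1, 0, -2, 2, -1, 0; Σd² = 10
ρ = 1 − 6Σd² / [n(n²−1)] = 1 − 6×10 / (6×35) = 1 − 60/210 ≈ 0.714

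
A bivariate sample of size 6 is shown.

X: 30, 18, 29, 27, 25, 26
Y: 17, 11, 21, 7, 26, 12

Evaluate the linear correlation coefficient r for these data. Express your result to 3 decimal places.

n = 6, ΣX = 155, ΣY = 94, ΣX² = 4095, ΣY² = 1720, ΣXY = 2468
nΣXY − ΣXΣY = 14808 − 14570 = 238
nΣX² − (ΣX)² = 24570 − 24025 = 545; nΣY² − (ΣY)² = 10320 − 8836 = 1484
r = 238 / √(545 × 1484) = 238 / 899.3220 ≈ 0.265

0.265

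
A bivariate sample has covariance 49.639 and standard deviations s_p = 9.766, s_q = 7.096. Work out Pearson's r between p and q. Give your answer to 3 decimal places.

0.716

r = Cov(p,q) / (s_p · s_q) = 49.639 / (9.766 × 7.096)
  = 49.639 / 69.2995 ≈ 0.716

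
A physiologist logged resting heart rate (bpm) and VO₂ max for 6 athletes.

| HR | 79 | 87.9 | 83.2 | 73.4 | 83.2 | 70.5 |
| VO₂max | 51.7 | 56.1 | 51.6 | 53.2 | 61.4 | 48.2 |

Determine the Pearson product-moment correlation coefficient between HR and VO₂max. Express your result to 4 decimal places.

0.6296

n = 6, Σx = 477.2, Σy = 322.2, Σx² = 38169.7, Σy² = 17406.1, Σxy = 25720.07
nΣxy − ΣxΣy = 154320.42 − 153753.84 = 566.58
nΣx² − (Σx)² = 229018.2 − 227719.84 = 1298.36; nΣy² − (Σy)² = 104436.6 − 103812.84 = 623.76
r = 566.58 / √(1298.36 × 623.76) = 566.58 / 899.9250 ≈ 0.6296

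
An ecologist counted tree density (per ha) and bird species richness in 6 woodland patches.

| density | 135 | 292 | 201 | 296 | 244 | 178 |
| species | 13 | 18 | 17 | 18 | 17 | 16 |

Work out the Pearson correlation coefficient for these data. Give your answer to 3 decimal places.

n = 6, Σx = 1346, Σy = 99, Σx² = 322726, Σy² = 1651, Σxy = 22752
nΣxy − ΣxΣy = 136512 − 133254 = 3258
nΣx² − (Σx)² = 1936356 − 1811716 = 124640; nΣy² − (Σy)² = 9906 − 9801 = 105
r = 3258 / √(124640 × 105) = 3258 / 3617.6235 ≈ 0.901

0.901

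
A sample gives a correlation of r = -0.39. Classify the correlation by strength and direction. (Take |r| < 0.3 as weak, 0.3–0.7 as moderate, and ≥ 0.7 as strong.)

r = -0.39 < 0 so the relationship is negative.
|r| = 0.39, which falls in the moderate range.

moderate negative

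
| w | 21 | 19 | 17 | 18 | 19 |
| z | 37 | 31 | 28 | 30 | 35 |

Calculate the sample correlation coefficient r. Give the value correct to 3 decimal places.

n = 5, Σw = 94, Σz = 161, Σw² = 1776, Σz² = 5239, Σwz = 3047
nΣwz − ΣwΣz = 15235 − 15134 = 101
nΣw² − (Σw)² = 8880 − 8836 = 44; nΣz² − (Σz)² = 26195 − 25921 = 274
r = 101 / √(44 × 274) = 101 / 109.7998 ≈ 0.920

0.920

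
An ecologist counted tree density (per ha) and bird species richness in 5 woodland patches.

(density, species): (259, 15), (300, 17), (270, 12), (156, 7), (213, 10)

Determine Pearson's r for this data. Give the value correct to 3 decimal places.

0.933

n = 5, Σx = 1198, Σy = 61, Σx² = 299686, Σy² = 807, Σxy = 15447
nΣxy − ΣxΣy = 77235 − 73078 = 4157
nΣx² − (Σx)² = 1498430 − 1435204 = 63226; nΣy² − (Σy)² = 4035 − 3721 = 314
r = 4157 / √(63226 × 314) = 4157 / 4455.6665 ≈ 0.933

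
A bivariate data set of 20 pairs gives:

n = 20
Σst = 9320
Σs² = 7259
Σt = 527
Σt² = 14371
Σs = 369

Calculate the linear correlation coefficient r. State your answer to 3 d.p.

r = (nΣst − ΣsΣt) / √[(nΣs² − (Σs)²)(nΣt² − (Σt)²)]
Numerator: 20×9320 − 369×527 = -8063
Denominator: √[(145180 − 136161)(287420 − 277729)] = √[9019 × 9691] = 9348.9641
r = -8063 / 9348.9641 ≈ -0.862

-0.862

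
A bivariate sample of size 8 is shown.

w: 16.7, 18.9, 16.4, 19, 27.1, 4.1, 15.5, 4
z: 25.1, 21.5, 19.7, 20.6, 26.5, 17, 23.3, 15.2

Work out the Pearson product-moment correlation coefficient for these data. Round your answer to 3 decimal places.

n = 8, Σw = 121.7, Σz = 168.9, Σw² = 2273.53, Σz² = 3669.89, Σwz = 2749.8
nΣwz − ΣwΣz = 21998.4 − 20555.13 = 1443.27
nΣw² − (Σw)² = 18188.24 − 14810.89 = 3377.35; nΣz² − (Σz)² = 29359.12 − 28527.21 = 831.91
r = 1443.27 / √(3377.35 × 831.91) = 1443.27 / 1676.2014 ≈ 0.861

0.861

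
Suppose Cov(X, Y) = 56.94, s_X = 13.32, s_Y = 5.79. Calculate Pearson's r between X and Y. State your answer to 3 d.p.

r = Cov(X,Y) / (s_X · s_Y) = 56.94 / (13.32 × 5.79)
  = 56.94 / 77.1228 ≈ 0.738

0.738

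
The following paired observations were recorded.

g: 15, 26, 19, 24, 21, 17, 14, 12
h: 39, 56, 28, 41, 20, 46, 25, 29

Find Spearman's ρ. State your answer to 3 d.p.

Rank g: 3, 8, 5, 7, 6, 4, 2, 1
Rank h: 5, 8, 3, 6, 1, 7, 2, 4
d = rank(g) − rank(h): -2, 0, 2, 1, 5, -3, 0, -3; Σd² = 52
ρ = 1 − 6Σd² / [n(n²−1)] = 1 − 6×52 / (8×63) = 1 − 312/504 ≈ 0.381

0.381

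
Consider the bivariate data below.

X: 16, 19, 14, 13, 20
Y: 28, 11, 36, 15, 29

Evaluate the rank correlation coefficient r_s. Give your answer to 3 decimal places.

Rank X: 3, 4, 2, 1, 5
Rank Y: 3, 1, 5, 2, 4
d = rank(X) − rank(Y): 0, 3, -3, -1, 1; Σd² = 20
ρ = 1 − 6Σd² / [n(n²−1)] = 1 − 6×20 / (5×24) = 1 − 120/120 ≈ 0.000

0.000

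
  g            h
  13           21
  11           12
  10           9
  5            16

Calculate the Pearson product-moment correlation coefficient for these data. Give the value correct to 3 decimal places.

0.179

n = 4, Σg = 39, Σh = 58, Σg² = 415, Σh² = 922, Σgh = 575
nΣgh − ΣgΣh = 2300 − 2262 = 38
nΣg² − (Σg)² = 1660 − 1521 = 139; nΣh² − (Σh)² = 3688 − 3364 = 324
r = 38 / √(139 × 324) = 38 / 212.2169 ≈ 0.179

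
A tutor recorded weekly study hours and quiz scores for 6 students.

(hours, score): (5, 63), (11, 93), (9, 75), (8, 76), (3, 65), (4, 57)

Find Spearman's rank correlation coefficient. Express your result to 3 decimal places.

Rank hours: 3, 6, 5, 4, 1, 2
Rank score: 2, 6, 4, 5, 3, 1
d = rank(hours) − rank(score): 1, 0, 1, -1, -2, 1; Σd² = 8
ρ = 1 − 6Σd² / [n(n²−1)] = 1 − 6×8 / (6×35) = 1 − 48/210 ≈ 0.771

0.771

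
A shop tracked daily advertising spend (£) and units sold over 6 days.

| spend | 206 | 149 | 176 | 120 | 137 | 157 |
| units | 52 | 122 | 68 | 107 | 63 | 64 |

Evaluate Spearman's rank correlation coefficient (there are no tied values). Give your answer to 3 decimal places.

-0.486

Rank spend: 6, 3, 5, 1, 2, 4
Rank units: 1, 6, 4, 5, 2, 3
d = rank(spend) − rank(units): 5, -3, 1, -4, 0, 1; Σd² = 52
ρ = 1 − 6Σd² / [n(n²−1)] = 1 − 6×52 / (6×35) = 1 − 312/210 ≈ -0.486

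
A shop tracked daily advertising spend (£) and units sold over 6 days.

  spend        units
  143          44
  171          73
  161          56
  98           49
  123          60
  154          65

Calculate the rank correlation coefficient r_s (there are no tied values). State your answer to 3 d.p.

0.600

Rank spend: 3, 6, 5, 1, 2, 4
Rank units: 1, 6, 3, 2, 4, 5
d = rank(spend) − rank(units): 2, 0, 2, -1, -2, -1; Σd² = 14
ρ = 1 − 6Σd² / [n(n²−1)] = 1 − 6×14 / (6×35) = 1 − 84/210 ≈ 0.600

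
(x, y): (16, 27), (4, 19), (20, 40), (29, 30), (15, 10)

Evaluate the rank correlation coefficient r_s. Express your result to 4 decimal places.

Rank x: 3, 1, 4, 5, 2
Rank y: 3, 2, 5, 4, 1
d = rank(x) − rank(y): 0, -1, -1, 1, 1; Σd² = 4
ρ = 1 − 6Σd² / [n(n²−1)] = 1 − 6×4 / (5×24) = 1 − 24/120 ≈ 0.8000

0.8000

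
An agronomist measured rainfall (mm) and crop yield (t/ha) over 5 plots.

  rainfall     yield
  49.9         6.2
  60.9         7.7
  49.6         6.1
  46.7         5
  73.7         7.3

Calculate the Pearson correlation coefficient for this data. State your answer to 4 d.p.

n = 5, Σx = 280.8, Σy = 32.3, Σx² = 16271.56, Σy² = 213.23, Σxy = 1852.38
nΣxy − ΣxΣy = 9261.9 − 9069.84 = 192.06
nΣx² − (Σx)² = 81357.8 − 78848.64 = 2509.16; nΣy² − (Σy)² = 1066.15 − 1043.29 = 22.86
r = 192.06 / √(2509.16 × 22.86) = 192.06 / 239.4982 ≈ 0.8019

0.8019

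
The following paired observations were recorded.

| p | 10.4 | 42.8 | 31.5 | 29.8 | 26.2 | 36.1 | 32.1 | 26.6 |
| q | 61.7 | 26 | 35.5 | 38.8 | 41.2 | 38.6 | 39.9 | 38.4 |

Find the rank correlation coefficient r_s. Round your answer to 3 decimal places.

-0.690

Rank p: 1, 8, 5, 4, 2, 7, 6, 3
Rank q: 8, 1, 2, 5, 7, 4, 6, 3
d = rank(p) − rank(q): -7, 7, 3, -1, -5, 3, 0, 0; Σd² = 142
ρ = 1 − 6Σd² / [n(n²−1)] = 1 − 6×142 / (8×63) = 1 − 852/504 ≈ -0.690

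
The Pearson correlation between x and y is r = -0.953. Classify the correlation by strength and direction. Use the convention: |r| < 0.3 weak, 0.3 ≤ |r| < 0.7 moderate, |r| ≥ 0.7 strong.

r = -0.953 < 0 so the relationship is negative.
|r| = 0.953, which falls in the strong range.

strong negative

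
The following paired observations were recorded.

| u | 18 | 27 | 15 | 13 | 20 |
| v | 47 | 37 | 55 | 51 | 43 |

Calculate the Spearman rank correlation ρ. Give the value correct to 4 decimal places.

-0.9000

Rank u: 3, 5, 2, 1, 4
Rank v: 3, 1, 5, 4, 2
d = rank(u) − rank(v): 0, 4, -3, -3, 2; Σd² = 38
ρ = 1 − 6Σd² / [n(n²−1)] = 1 − 6×38 / (5×24) = 1 − 228/120 ≈ -0.9000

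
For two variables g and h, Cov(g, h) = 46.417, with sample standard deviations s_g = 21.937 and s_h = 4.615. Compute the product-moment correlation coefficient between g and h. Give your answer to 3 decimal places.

r = Cov(g,h) / (s_g · s_h) = 46.417 / (21.937 × 4.615)
  = 46.417 / 101.2393 ≈ 0.458

0.458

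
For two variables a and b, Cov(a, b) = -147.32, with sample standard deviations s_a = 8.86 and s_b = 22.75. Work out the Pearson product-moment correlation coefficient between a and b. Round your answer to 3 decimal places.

r = Cov(a,b) / (s_a · s_b) = -147.32 / (8.86 × 22.75)
  = -147.32 / 201.5650 ≈ -0.731

-0.731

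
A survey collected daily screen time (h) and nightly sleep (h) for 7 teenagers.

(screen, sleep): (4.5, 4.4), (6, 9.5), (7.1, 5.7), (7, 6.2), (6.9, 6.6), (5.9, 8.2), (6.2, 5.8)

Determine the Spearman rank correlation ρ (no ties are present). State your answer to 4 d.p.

-0.1071

Rank screen: 1, 3, 7, 6, 5, 2, 4
Rank sleep: 1, 7, 2, 4, 5, 6, 3
d = rank(screen) − rank(sleep): 0, -4, 5, 2, 0, -4, 1; Σd² = 62
ρ = 1 − 6Σd² / [n(n²−1)] = 1 − 6×62 / (7×48) = 1 − 372/336 ≈ -0.1071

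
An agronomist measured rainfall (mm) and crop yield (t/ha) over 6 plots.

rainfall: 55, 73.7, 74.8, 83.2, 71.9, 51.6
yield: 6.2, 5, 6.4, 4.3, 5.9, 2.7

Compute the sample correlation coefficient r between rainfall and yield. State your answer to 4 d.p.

n = 6, Σx = 410.2, Σy = 30.5, Σx² = 28806.14, Σy² = 164.99, Σxy = 2109.51
nΣxy − ΣxΣy = 12657.06 − 12511.1 = 145.96
nΣx² − (Σx)² = 172836.84 − 168264.04 = 4572.8; nΣy² − (Σy)² = 989.94 − 930.25 = 59.69
r = 145.96 / √(4572.8 × 59.69) = 145.96 / 522.4466 ≈ 0.2794

0.2794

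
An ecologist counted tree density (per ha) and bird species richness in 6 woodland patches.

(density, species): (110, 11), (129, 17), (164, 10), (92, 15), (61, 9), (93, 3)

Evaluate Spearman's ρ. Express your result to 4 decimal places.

0.3143

Rank density: 4, 5, 6, 2, 1, 3
Rank species: 4, 6, 3, 5, 2, 1
d = rank(density) − rank(species): 0, -1, 3, -3, -1, 2; Σd² = 24
ρ = 1 − 6Σd² / [n(n²−1)] = 1 − 6×24 / (6×35) = 1 − 144/210 ≈ 0.3143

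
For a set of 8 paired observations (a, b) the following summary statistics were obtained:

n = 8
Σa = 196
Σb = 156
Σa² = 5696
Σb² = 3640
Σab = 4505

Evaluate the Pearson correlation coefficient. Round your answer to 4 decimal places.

r = (nΣab − ΣaΣb) / √[(nΣa² − (Σa)²)(nΣb² − (Σb)²)]
Numerator: 8×4505 − 196×156 = 5464
Denominator: √[(45568 − 38416)(29120 − 24336)] = √[7152 × 4784] = 5849.3733
r = 5464 / 5849.3733 ≈ 0.9341

0.9341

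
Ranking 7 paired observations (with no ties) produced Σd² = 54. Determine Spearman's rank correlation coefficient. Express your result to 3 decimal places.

ρ = 1 − 6Σd² / [n(n²−1)] = 1 − 6×54 / (7×48)
  = 1 − 324/336 = 1 − 0.9643 ≈ 0.036

0.036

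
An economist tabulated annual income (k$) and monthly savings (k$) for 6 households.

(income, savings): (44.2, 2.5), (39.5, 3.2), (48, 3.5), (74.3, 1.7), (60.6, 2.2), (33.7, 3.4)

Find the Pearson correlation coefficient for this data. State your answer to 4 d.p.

-0.8580

n = 6, Σx = 300.3, Σy = 16.5, Σx² = 16146.43, Σy² = 48.03, Σxy = 779.11
nΣxy − ΣxΣy = 4674.66 − 4954.95 = -280.29
nΣx² − (Σx)² = 96878.58 − 90180.09 = 6698.49; nΣy² − (Σy)² = 288.18 − 272.25 = 15.93
r = -280.29 / √(6698.49 × 15.93) = -280.29 / 326.6603 ≈ -0.8580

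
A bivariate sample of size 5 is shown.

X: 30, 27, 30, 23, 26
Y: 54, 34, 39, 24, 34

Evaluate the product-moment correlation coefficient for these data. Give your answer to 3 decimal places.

n = 5, ΣX = 136, ΣY = 185, ΣX² = 3734, ΣY² = 7325, ΣXY = 5144
nΣXY − ΣXΣY = 25720 − 25160 = 560
nΣX² − (ΣX)² = 18670 − 18496 = 174; nΣY² − (ΣY)² = 36625 − 34225 = 2400
r = 560 / √(174 × 2400) = 560 / 646.2198 ≈ 0.867

0.867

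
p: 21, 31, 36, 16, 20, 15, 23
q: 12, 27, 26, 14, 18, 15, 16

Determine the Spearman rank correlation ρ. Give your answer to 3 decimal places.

Rank p: 4, 6, 7, 2, 3, 1, 5
Rank q: 1, 7, 6, 2, 5, 3, 4
d = rank(p) − rank(q): 3, -1, 1, 0, -2, -2, 1; Σd² = 20
ρ = 1 − 6Σd² / [n(n²−1)] = 1 − 6×20 / (7×48) = 1 − 120/336 ≈ 0.643

0.643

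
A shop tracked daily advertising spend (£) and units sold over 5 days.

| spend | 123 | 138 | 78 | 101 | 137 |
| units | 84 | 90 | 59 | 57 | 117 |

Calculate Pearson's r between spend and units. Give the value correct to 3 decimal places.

n = 5, Σx = 577, Σy = 407, Σx² = 69227, Σy² = 35575, Σxy = 49140
nΣxy − ΣxΣy = 245700 − 234839 = 10861
nΣx² − (Σx)² = 346135 − 332929 = 13206; nΣy² − (Σy)² = 177875 − 165649 = 12226
r = 10861 / √(13206 × 12226) = 10861 / 12706.5556 ≈ 0.855

0.855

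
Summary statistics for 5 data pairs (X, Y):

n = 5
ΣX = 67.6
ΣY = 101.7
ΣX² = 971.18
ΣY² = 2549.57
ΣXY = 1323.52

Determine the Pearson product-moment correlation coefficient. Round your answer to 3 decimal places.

r = (nΣXY − ΣXΣY) / √[(nΣX² − (ΣX)²)(nΣY² − (ΣY)²)]
Numerator: 5×1323.52 − 67.6×101.7 = -257.32
Denominator: √[(4855.9 − 4569.76)(12747.85 − 10342.89)] = √[286.14 × 2404.96] = 829.5512
r = -257.32 / 829.5512 ≈ -0.310

-0.310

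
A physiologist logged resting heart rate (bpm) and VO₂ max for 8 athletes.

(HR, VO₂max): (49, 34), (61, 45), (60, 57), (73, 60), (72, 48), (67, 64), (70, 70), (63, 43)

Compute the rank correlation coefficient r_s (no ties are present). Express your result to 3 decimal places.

0.595

Rank HR: 1, 3, 2, 8, 7, 5, 6, 4
Rank VO₂max: 1, 3, 5, 6, 4, 7, 8, 2
d = rank(HR) − rank(VO₂max): 0, 0, -3, 2, 3, -2, -2, 2; Σd² = 34
ρ = 1 − 6Σd² / [n(n²−1)] = 1 − 6×34 / (8×63) = 1 − 204/504 ≈ 0.595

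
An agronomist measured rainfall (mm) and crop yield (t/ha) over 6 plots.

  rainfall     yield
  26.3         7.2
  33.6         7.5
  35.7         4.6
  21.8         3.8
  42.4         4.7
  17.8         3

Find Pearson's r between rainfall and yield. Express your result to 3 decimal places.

n = 6, Σx = 177.6, Σy = 30.8, Σx² = 5684.98, Σy² = 174.78, Σxy = 941.1
nΣxy − ΣxΣy = 5646.6 − 5470.08 = 176.52
nΣx² − (Σx)² = 34109.88 − 31541.76 = 2568.12; nΣy² − (Σy)² = 1048.68 − 948.64 = 100.04
r = 176.52 / √(2568.12 × 100.04) = 176.52 / 506.8676 ≈ 0.348

0.348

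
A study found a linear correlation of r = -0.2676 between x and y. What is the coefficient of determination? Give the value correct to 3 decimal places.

0.072

r² = (-0.2676)² = 0.072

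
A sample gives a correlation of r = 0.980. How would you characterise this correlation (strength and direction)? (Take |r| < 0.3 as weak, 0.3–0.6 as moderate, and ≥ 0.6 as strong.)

strong positive

r = 0.980 > 0 so the relationship is positive.
|r| = 0.980, which falls in the strong range.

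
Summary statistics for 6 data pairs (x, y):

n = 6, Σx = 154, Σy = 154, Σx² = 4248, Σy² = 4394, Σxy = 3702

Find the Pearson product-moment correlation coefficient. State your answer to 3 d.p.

r = (nΣxy − ΣxΣy) / √[(nΣx² − (Σx)²)(nΣy² − (Σy)²)]
Numerator: 6×3702 − 154×154 = -1504
Denominator: √[(25488 − 23716)(26364 − 23716)] = √[1772 × 2648] = 2166.1616
r = -1504 / 2166.1616 ≈ -0.694

-0.694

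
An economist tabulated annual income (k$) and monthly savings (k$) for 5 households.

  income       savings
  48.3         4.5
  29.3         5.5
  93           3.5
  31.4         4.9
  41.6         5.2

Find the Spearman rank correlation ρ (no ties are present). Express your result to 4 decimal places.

-0.9000

Rank income: 4, 1, 5, 2, 3
Rank savings: 2, 5, 1, 3, 4
d = rank(income) − rank(savings): 2, -4, 4, -1, -1; Σd² = 38
ρ = 1 − 6Σd² / [n(n²−1)] = 1 − 6×38 / (5×24) = 1 − 228/120 ≈ -0.9000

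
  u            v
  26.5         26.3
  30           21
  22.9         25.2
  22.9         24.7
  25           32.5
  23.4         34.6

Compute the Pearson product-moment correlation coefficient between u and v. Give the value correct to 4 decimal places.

n = 6, Σu = 150.7, Σv = 164.3, Σu² = 3823.63, Σv² = 4631.23, Σuv = 4091.8
nΣuv − ΣuΣv = 24550.8 − 24760.01 = -209.21
nΣu² − (Σu)² = 22941.78 − 22710.49 = 231.29; nΣv² − (Σv)² = 27787.38 − 26994.49 = 792.89
r = -209.21 / √(231.29 × 792.89) = -209.21 / 428.2377 ≈ -0.4885

-0.4885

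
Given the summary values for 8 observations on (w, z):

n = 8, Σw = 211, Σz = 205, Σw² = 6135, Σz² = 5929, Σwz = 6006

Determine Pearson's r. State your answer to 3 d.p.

r = (nΣwz − ΣwΣz) / √[(nΣw² − (Σw)²)(nΣz² − (Σz)²)]
Numerator: 8×6006 − 211×205 = 4793
Denominator: √[(49080 − 44521)(47432 − 42025)] = √[4559 × 5407] = 4964.9283
r = 4793 / 4964.9283 ≈ 0.965

0.965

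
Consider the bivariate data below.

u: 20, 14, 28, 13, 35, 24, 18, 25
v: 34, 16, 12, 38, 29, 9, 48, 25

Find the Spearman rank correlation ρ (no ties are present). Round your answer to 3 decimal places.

-0.429

Rank u: 4, 2, 7, 1, 8, 5, 3, 6
Rank v: 6, 3, 2, 7, 5, 1, 8, 4
d = rank(u) − rank(v): -2, -1, 5, -6, 3, 4, -5, 2; Σd² = 120
ρ = 1 − 6Σd² / [n(n²−1)] = 1 − 6×120 / (8×63) = 1 − 720/504 ≈ -0.429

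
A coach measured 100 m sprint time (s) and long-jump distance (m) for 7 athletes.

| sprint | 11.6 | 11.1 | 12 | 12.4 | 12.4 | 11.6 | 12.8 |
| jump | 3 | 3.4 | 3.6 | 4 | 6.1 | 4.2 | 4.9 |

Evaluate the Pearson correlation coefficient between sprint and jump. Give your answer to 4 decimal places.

n = 7, Σx = 83.9, Σy = 29.2, Σx² = 1007.69, Σy² = 128.38, Σxy = 352.42
nΣxy − ΣxΣy = 2466.94 − 2449.88 = 17.06
nΣx² − (Σx)² = 7053.83 − 7039.21 = 14.62; nΣy² − (Σy)² = 898.66 − 852.64 = 46.02
r = 17.06 / √(14.62 × 46.02) = 17.06 / 25.9386 ≈ 0.6577

0.6577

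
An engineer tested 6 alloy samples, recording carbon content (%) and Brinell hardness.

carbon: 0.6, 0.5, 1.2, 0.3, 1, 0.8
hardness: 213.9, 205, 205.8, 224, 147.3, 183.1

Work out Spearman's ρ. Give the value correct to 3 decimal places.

-0.543

Rank carbon: 3, 2, 6, 1, 5, 4
Rank hardness: 5, 3, 4, 6, 1, 2
d = rank(carbon) − rank(hardness): -2, -1, 2, -5, 4, 2; Σd² = 54
ρ = 1 − 6Σd² / [n(n²−1)] = 1 − 6×54 / (6×35) = 1 − 324/210 ≈ -0.543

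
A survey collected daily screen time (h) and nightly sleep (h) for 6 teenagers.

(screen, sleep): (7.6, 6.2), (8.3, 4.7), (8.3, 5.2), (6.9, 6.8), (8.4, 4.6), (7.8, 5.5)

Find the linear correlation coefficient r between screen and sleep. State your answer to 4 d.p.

-0.9634

n = 6, Σx = 47.3, Σy = 33, Σx² = 374.55, Σy² = 185.22, Σxy = 257.75
nΣxy − ΣxΣy = 1546.5 − 1560.9 = -14.4
nΣx² − (Σx)² = 2247.3 − 2237.29 = 10.01; nΣy² − (Σy)² = 1111.32 − 1089 = 22.32
r = -14.4 / √(10.01 × 22.32) = -14.4 / 14.9473 ≈ -0.9634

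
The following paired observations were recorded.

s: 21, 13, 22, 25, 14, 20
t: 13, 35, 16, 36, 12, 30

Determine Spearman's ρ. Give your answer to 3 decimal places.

0.257

Rank s: 4, 1, 5, 6, 2, 3
Rank t: 2, 5, 3, 6, 1, 4
d = rank(s) − rank(t): 2, -4, 2, 0, 1, -1; Σd² = 26
ρ = 1 − 6Σd² / [n(n²−1)] = 1 − 6×26 / (6×35) = 1 − 156/210 ≈ 0.257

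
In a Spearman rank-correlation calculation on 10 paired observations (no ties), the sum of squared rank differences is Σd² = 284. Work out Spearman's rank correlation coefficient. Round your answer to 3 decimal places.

-0.721

ρ = 1 − 6Σd² / [n(n²−1)] = 1 − 6×284 / (10×99)
  = 1 − 1704/990 = 1 − 1.7212 ≈ -0.721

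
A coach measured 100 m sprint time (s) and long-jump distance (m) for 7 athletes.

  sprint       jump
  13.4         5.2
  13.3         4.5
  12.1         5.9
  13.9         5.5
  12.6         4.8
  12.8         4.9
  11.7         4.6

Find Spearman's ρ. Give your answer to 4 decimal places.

Rank sprint: 6, 5, 2, 7, 3, 4, 1
Rank jump: 5, 1, 7, 6, 3, 4, 2
d = rank(sprint) − rank(jump): 1, 4, -5, 1, 0, 0, -1; Σd² = 44
ρ = 1 − 6Σd² / [n(n²−1)] = 1 − 6×44 / (7×48) = 1 − 264/336 ≈ 0.2143

0.2143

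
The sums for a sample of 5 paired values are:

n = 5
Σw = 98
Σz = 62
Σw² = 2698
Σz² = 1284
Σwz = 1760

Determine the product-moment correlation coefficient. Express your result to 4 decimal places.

0.8610

r = (nΣwz − ΣwΣz) / √[(nΣw² − (Σw)²)(nΣz² − (Σz)²)]
Numerator: 5×1760 − 98×62 = 2724
Denominator: √[(13490 − 9604)(6420 − 3844)] = √[3886 × 2576] = 3163.9115
r = 2724 / 3163.9115 ≈ 0.8610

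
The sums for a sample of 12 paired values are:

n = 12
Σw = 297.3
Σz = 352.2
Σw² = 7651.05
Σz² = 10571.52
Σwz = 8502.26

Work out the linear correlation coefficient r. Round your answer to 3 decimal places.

r = (nΣwz − ΣwΣz) / √[(nΣw² − (Σw)²)(nΣz² − (Σz)²)]
Numerator: 12×8502.26 − 297.3×352.2 = -2681.94
Denominator: √[(91812.6 − 88387.29)(126858.24 − 124044.84)] = √[3425.31 × 2813.4] = 3104.3143
r = -2681.94 / 3104.3143 ≈ -0.864

-0.864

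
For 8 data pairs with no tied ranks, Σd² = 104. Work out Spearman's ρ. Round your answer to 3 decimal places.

ρ = 1 − 6Σd² / [n(n²−1)] = 1 − 6×104 / (8×63)
  = 1 − 624/504 = 1 − 1.2381 ≈ -0.238

-0.238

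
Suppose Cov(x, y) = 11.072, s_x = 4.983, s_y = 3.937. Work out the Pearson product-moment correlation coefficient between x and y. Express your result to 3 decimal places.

r = Cov(x,y) / (s_x · s_y) = 11.072 / (4.983 × 3.937)
  = 11.072 / 19.6181 ≈ 0.564

0.564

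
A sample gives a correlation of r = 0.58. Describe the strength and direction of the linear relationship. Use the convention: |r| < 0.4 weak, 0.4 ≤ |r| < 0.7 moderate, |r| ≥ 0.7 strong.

r = 0.58 > 0 so the relationship is positive.
|r| = 0.58, which falls in the moderate range.

moderate positive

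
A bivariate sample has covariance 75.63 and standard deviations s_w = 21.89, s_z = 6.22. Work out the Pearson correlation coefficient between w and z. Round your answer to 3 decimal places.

0.555

r = Cov(w,z) / (s_w · s_z) = 75.63 / (21.89 × 6.22)
  = 75.63 / 136.1558 ≈ 0.555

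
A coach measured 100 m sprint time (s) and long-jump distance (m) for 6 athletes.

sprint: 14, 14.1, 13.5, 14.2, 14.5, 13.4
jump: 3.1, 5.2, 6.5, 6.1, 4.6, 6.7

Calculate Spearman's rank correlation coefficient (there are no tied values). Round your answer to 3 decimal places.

-0.600

Rank sprint: 3, 4, 2, 5, 6, 1
Rank jump: 1, 3, 5, 4, 2, 6
d = rank(sprint) − rank(jump): 2, 1, -3, 1, 4, -5; Σd² = 56
ρ = 1 − 6Σd² / [n(n²−1)] = 1 − 6×56 / (6×35) = 1 − 336/210 ≈ -0.600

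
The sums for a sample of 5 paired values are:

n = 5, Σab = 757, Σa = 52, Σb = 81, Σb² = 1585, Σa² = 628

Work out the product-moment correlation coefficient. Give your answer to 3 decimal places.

-0.554

r = (nΣab − ΣaΣb) / √[(nΣa² − (Σa)²)(nΣb² − (Σb)²)]
Numerator: 5×757 − 52×81 = -427
Denominator: √[(3140 − 2704)(7925 − 6561)] = √[436 × 1364] = 771.1705
r = -427 / 771.1705 ≈ -0.554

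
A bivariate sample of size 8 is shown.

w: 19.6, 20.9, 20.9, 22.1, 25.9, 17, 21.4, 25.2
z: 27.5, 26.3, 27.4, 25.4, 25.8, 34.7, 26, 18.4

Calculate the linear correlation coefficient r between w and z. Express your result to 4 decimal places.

-0.8189

n = 8, Σw = 173, Σz = 211.5, Σw² = 3799, Σz² = 5728.15, Σwz = 4500.87
nΣwz − ΣwΣz = 36006.96 − 36589.5 = -582.54
nΣw² − (Σw)² = 30392 − 29929 = 463; nΣz² − (Σz)² = 45825.2 − 44732.25 = 1092.95
r = -582.54 / √(463 × 1092.95) = -582.54 / 711.3620 ≈ -0.8189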